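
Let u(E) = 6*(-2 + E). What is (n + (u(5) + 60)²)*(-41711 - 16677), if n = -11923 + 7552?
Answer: -100018644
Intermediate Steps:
u(E) = -12 + 6*E
n = -4371
(n + (u(5) + 60)²)*(-41711 - 16677) = (-4371 + ((-12 + 6*5) + 60)²)*(-41711 - 16677) = (-4371 + ((-12 + 30) + 60)²)*(-58388) = (-4371 + (18 + 60)²)*(-58388) = (-4371 + 78²)*(-58388) = (-4371 + 6084)*(-58388) = 1713*(-58388) = -100018644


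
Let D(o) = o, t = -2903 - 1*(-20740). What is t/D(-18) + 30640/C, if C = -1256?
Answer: -2869349/2826 ≈ -1015.3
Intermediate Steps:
t = 17837 (t = -2903 + 20740 = 17837)
t/D(-18) + 30640/C = 17837/(-18) + 30640/(-1256) = 17837*(-1/18) + 30640*(-1/1256) = -17837/18 - 3830/157 = -2869349/2826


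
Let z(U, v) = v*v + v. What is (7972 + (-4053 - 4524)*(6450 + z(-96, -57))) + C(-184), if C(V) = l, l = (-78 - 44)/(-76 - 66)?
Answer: -5871093741/71 ≈ -8.2691e+7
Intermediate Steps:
z(U, v) = v + v² (z(U, v) = v² + v = v + v²)
l = 61/71 (l = -122/(-142) = -122*(-1/142) = 61/71 ≈ 0.85915)
C(V) = 61/71
(7972 + (-4053 - 4524)*(6450 + z(-96, -57))) + C(-184) = (7972 + (-4053 - 4524)*(6450 - 57*(1 - 57))) + 61/71 = (7972 - 8577*(6450 - 57*(-56))) + 61/71 = (7972 - 8577*(6450 + 3192)) + 61/71 = (7972 - 8577*9642) + 61/71 = (7972 - 82699434) + 61/71 = -82691462 + 61/71 = -5871093741/71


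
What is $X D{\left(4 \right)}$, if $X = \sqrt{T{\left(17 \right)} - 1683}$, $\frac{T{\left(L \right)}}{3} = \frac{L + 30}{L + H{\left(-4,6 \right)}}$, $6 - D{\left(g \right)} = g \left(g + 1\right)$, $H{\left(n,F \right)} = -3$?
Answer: $- i \sqrt{327894} \approx - 572.62 i$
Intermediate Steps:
$D{\left(g \right)} = 6 - g \left(1 + g\right)$ ($D{\left(g \right)} = 6 - g \left(g + 1\right) = 6 - g \left(1 + g\right)$)
$T{\left(L \right)} = \frac{3 \left(30 + L\right)}{-3 + L}$ ($T{\left(L \right)} = 3 \frac{L + 30}{L - 3} = 3 \frac{30 + L}{-3 + L} = \frac{3 \left(30 + L\right)}{-3 + L}$)
$X = \frac{i \sqrt{327894}}{14}$ ($X = \sqrt{\frac{3 \left(30 + 17\right)}{-3 + 17} - 1683} = \sqrt{3 \cdot \frac{1}{14} \cdot 47 - 1683} = \sqrt{\frac{141}{14} - 1683} = \sqrt{- \frac{23421}{14}} = \frac{i \sqrt{327894}}{14} \approx 40.901 i$)
$X D{\left(4 \right)} = \frac{i \sqrt{327894}}{14} \left(6 - 4 - 4^{2}\right) = \frac{i \sqrt{327894}}{14} \left(6 - 4 - 16\right) = \frac{i \sqrt{327894}}{14} \left(-14\right) = - i \sqrt{327894}$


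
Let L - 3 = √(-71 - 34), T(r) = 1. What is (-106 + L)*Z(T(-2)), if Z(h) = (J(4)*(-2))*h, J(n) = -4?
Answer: -824 + 8*I*√105 ≈ -824.0 + 81.976*I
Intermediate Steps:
L = 3 + I*√105 (L = 3 + √(-71 - 34) = 3 + √(-105) = 3 + I*√105 ≈ 3.0 + 10.247*I)
Z(h) = 8*h (Z(h) = (-4*(-2))*h = 8*h)
(-106 + L)*Z(T(-2)) = (-106 + (3 + I*√105))*(8*1) = (-103 + I*√105)*8 = -824 + 8*I*√105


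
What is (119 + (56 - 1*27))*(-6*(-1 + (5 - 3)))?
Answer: -888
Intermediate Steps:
(119 + (56 - 1*27))*(-6*(-1 + (5 - 3))) = (119 + (56 - 27))*(-6*(-1 + 2)) = (119 + 29)*(-6*1) = 148*(-6) = -888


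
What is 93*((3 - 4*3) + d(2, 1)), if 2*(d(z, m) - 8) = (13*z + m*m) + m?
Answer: 1209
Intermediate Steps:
d(z, m) = 8 + m/2 + m²/2 + 13*z/2 (d(z, m) = 8 + ((13*z + m*m) + m)/2 = 8 + ((13*z + m²) + m)/2 = 8 + ((m² + 13*z) + m)/2 = 8 + (m + m² + 13*z)/2 = 8 + (m/2 + m²/2 + 13*z/2) = 8 + m/2 + m²/2 + 13*z/2)
93*((3 - 4*3) + d(2, 1)) = 93*((3 - 4*3) + (8 + (½)*1 + (½)*1² + (13/2)*2)) = 93*((3 - 12) + (8 + ½ + (½)*1 + 13)) = 93*(-9 + (8 + ½ + ½ + 13)) = 93*(-9 + 22) = 93*13 = 1209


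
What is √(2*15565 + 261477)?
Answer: √292607 ≈ 540.93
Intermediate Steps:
√(2*15565 + 261477) = √(31130 + 261477) = √292607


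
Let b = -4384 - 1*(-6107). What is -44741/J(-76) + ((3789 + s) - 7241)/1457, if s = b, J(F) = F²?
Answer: -75174341/8415632 ≈ -8.9327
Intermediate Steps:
b = 1723 (b = -4384 + 6107 = 1723)
s = 1723
-44741/J(-76) + ((3789 + s) - 7241)/1457 = -44741/((-76)²) + ((3789 + 1723) - 7241)/1457 = -44741/5776 + (5512 - 7241)*(1/1457) = -44741*1/5776 - 1729*1/1457 = -44741/5776 - 1729/1457 = -75174341/8415632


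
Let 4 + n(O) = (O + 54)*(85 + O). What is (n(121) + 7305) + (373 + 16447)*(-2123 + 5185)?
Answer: 51546191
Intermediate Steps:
n(O) = -4 + (54 + O)*(85 + O) (n(O) = -4 + (O + 54)*(85 + O) = -4 + (54 + O)*(85 + O))
(n(121) + 7305) + (373 + 16447)*(-2123 + 5185) = ((4586 + 121**2 + 139*121) + 7305) + (373 + 16447)*(-2123 + 5185) = ((4586 + 14641 + 16819) + 7305) + 16820*3062 = (36046 + 7305) + 51502840 = 43351 + 51502840 = 51546191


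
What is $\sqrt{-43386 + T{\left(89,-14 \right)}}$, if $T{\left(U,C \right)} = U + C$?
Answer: $i \sqrt{43311} \approx 208.11 i$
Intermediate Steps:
$T{\left(U,C \right)} = C + U$
$\sqrt{-43386 + T{\left(89,-14 \right)}} = \sqrt{-43386 + \left(-14 + 89\right)} = \sqrt{-43386 + 75} = \sqrt{-43311} = i \sqrt{43311}$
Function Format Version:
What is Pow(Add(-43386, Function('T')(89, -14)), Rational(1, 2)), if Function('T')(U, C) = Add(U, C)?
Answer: Mul(I, Pow(43311, Rational(1, 2))) ≈ Mul(208.11, I)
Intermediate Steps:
Function('T')(U, C) = Add(C, U)
Pow(Add(-43386, Function('T')(89, -14)), Rational(1, 2)) = Pow(Add(-43386, Add(-14, 89)), Rational(1, 2)) = Pow(Add(-43386, 75), Rational(1, 2)) = Pow(-43311, Rational(1, 2)) = Mul(I, Pow(43311, Rational(1, 2)))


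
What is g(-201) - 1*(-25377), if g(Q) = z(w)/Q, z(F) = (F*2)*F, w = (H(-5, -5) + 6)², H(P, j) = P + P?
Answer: 5100265/201 ≈ 25374.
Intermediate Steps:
H(P, j) = 2*P
w = 16 (w = (2*(-5) + 6)² = (-10 + 6)² = (-4)² = 16)
z(F) = 2*F² (z(F) = (2*F)*F = 2*F²)
g(Q) = 512/Q (g(Q) = (2*16²)/Q = (2*256)/Q = 512/Q)
g(-201) - 1*(-25377) = 512/(-201) - 1*(-25377) = 512*(-1/201) + 25377 = -512/201 + 25377 = 5100265/201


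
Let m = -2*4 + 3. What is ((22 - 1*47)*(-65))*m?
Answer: -8125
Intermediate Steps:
m = -5 (m = -8 + 3 = -5)
((22 - 1*47)*(-65))*m = ((22 - 1*47)*(-65))*(-5) = ((22 - 47)*(-65))*(-5) = -25*(-65)*(-5) = 1625*(-5) = -8125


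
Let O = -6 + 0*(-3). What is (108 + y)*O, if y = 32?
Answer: -840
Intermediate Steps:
O = -6 (O = -6 + 0 = -6)
(108 + y)*O = (108 + 32)*(-6) = 140*(-6) = -840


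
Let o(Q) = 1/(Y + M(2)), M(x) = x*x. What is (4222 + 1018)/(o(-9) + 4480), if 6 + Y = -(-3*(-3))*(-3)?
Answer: 131000/112001 ≈ 1.1696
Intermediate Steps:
M(x) = x²
Y = 21 (Y = -6 - (-3*(-3))*(-3) = -6 - 9*(-3) = -6 - 1*(-27) = -6 + 27 = 21)
o(Q) = 1/25 (o(Q) = 1/(21 + 2²) = 1/(21 + 4) = 1/25)
(4222 + 1018)/(o(-9) + 4480) = (4222 + 1018)/(1/25 + 4480) = 5240/(112001/25) = 5240*(25/112001) = 131000/112001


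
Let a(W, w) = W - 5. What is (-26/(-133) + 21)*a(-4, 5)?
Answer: -25371/133 ≈ -190.76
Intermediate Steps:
a(W, w) = -5 + W
(-26/(-133) + 21)*a(-4, 5) = (-26/(-133) + 21)*(-5 - 4) = (-26*(-1/133) + 21)*(-9) = (26/133 + 21)*(-9) = (2819/133)*(-9) = -25371/133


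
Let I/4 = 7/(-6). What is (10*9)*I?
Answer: -420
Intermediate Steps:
I = -14/3 (I = 4*(7/(-6)) = 4*(7*(-1/6)) = 4*(-7/6) = -14/3 ≈ -4.6667)
(10*9)*I = (10*9)*(-14/3) = 90*(-14/3) = -420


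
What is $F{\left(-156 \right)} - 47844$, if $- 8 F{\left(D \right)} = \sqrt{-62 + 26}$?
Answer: $-47844 - \frac{3 i}{4} \approx -47844.0 - 0.75 i$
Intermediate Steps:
$F{\left(D \right)} = - \frac{3 i}{4}$ ($F{\left(D \right)} = - \frac{\sqrt{-62 + 26}}{8} = - \frac{\sqrt{-36}}{8} = - \frac{6 i}{8} = - \frac{3 i}{4}$)
$F{\left(-156 \right)} - 47844 = - \frac{3 i}{4} - 47844 = -47844 - \frac{3 i}{4}$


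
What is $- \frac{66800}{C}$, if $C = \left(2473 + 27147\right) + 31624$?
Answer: $- \frac{16700}{15311} \approx -1.0907$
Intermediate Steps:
$C = 61244$ ($C = 29620 + 31624 = 61244$)
$- \frac{66800}{C} = - \frac{66800}{61244} = \left(-66800\right) \frac{1}{61244} = - \frac{16700}{15311}$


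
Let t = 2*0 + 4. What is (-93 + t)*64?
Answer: -5696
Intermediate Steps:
t = 4 (t = 0 + 4 = 4)
(-93 + t)*64 = (-93 + 4)*64 = -89*64 = -5696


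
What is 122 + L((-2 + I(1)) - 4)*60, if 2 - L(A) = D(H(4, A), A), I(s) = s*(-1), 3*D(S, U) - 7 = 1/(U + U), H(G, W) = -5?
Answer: 724/7 ≈ 103.43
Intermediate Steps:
D(S, U) = 7/3 + 1/(6*U) (D(S, U) = 7/3 + 1/(3*(U + U)) = 7/3 + 1/(3*((2*U))) = 7/3 + (1/(2*U))/3 = 7/3 + 1/(6*U))
I(s) = -s
L(A) = 2 - (1 + 14*A)/(6*A)
122 + L((-2 + I(1)) - 4)*60 = 122 + ((-1 - 2*((-2 - 1*1) - 4))/(6*((-2 - 1*1) - 4)))*60 = 122 + ((-1 - 2*((-2 - 1) - 4))/(6*((-2 - 1) - 4)))*60 = 122 + ((-1 - 2*(-3 - 4))/(6*(-3 - 4)))*60 = 122 + ((⅙)*(-1 - 2*(-7))/(-7))*60 = 122 + ((⅙)*(-⅐)*(-1 + 14))*60 = 122 + ((⅙)*(-⅐)*13)*60 = 122 - 13/42*60 = 122 - 130/7 = 724/7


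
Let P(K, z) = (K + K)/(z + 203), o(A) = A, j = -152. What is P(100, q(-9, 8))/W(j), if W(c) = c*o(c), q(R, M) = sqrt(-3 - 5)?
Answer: 5075/119034696 - 25*I*sqrt(2)/59517348 ≈ 4.2635e-5 - 5.9403e-7*I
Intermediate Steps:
q(R, M) = 2*I*sqrt(2) (q(R, M) = sqrt(-8) = 2*I*sqrt(2))
P(K, z) = 2*K/(203 + z) (P(K, z) = (2*K)/(203 + z) = 2*K/(203 + z))
W(c) = c**2 (W(c) = c*c = c**2)
P(100, q(-9, 8))/W(j) = (2*100/(203 + 2*I*sqrt(2)))/((-152)**2) = (200/(203 + 2*I*sqrt(2)))/23104 = (200/(203 + 2*I*sqrt(2)))*(1/23104) = 25/(2888*(203 + 2*I*sqrt(2)))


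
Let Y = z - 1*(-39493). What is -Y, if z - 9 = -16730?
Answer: -22772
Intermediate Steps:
z = -16721 (z = 9 - 16730 = -16721)
Y = 22772 (Y = -16721 - 1*(-39493) = -16721 + 39493 = 22772)
-Y = -1*22772 = -22772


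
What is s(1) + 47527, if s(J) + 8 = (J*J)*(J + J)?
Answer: 47521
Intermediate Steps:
s(J) = -8 + 2*J³ (s(J) = -8 + (J*J)*(J + J) = -8 + J²*(2*J) = -8 + 2*J³)
s(1) + 47527 = (-8 + 2*1³) + 47527 = (-8 + 2*1) + 47527 = (-8 + 2) + 47527 = -6 + 47527 = 47521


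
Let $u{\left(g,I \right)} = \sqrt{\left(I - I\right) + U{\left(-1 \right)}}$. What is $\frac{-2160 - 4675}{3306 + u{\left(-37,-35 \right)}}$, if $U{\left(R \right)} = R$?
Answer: $- \frac{22596510}{10929637} + \frac{6835 i}{10929637} \approx -2.0675 + 0.00062536 i$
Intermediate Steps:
$u{\left(g,I \right)} = i$ ($u{\left(g,I \right)} = \sqrt{\left(I - I\right) - 1} = \sqrt{0 - 1} = \sqrt{-1} = i$)
$\frac{-2160 - 4675}{3306 + u{\left(-37,-35 \right)}} = \frac{-2160 - 4675}{3306 + i} = - 6835 \frac{3306 - i}{10929637} = - \frac{6835 \left(3306 - i\right)}{10929637}$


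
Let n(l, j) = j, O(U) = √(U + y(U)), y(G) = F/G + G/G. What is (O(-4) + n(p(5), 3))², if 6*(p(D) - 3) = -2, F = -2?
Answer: (6 + I*√10)²/4 ≈ 6.5 + 9.4868*I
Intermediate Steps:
y(G) = 1 - 2/G (y(G) = -2/G + G/G = -2/G + 1 = 1 - 2/G)
p(D) = 8/3 (p(D) = 3 + (⅙)*(-2) = 3 - ⅓ = 8/3)
O(U) = √(U + (-2 + U)/U)
(O(-4) + n(p(5), 3))² = (√(1 - 4 - 2/(-4)) + 3)² = (√(1 - 4 - 2*(-¼)) + 3)² = (√(1 - 4 + ½) + 3)² = (√(-5/2) + 3)² = (I*√10/2 + 3)² = (3 + I*√10/2)²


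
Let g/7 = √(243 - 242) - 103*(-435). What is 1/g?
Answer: 1/313642 ≈ 3.1883e-6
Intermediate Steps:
g = 313642 (g = 7*(√(243 - 242) - 103*(-435)) = 7*(√1 + 44805) = 7*(1 + 44805) = 7*44806 = 313642)
1/g = 1/313642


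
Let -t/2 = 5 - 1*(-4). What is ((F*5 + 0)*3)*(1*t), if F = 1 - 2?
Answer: 270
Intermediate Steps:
F = -1
t = -18 (t = -2*(5 - 1*(-4)) = -2*(5 + 4) = -2*9 = -18)
((F*5 + 0)*3)*(1*t) = ((-1*5 + 0)*3)*(1*(-18)) = ((-5 + 0)*3)*(-18) = -5*3*(-18) = -15*(-18) = 270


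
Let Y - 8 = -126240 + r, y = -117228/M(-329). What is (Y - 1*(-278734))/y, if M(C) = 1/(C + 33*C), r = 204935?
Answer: 357437/1311312408 ≈ 0.00027258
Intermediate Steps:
M(C) = 1/(34*C)
y = 1311312408 (y = -117228/((1/34)/(-329)) = -117228/((1/34)*(-1/329)) = -117228/(-1/11186) = -117228*(-11186) = 1311312408)
Y = 78703 (Y = 8 + (-126240 + 204935) = 8 + 78695 = 78703)
(Y - 1*(-278734))/y = (78703 - 1*(-278734))/1311312408 = (78703 + 278734)*(1/1311312408) = 357437*(1/1311312408) = 357437/1311312408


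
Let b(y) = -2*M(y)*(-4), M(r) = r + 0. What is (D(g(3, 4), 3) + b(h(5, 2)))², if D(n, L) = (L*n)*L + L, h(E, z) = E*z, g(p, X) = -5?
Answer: 1444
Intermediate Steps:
M(r) = r
D(n, L) = L + n*L² (D(n, L) = n*L² + L = L + n*L²)
b(y) = 8*y (b(y) = -2*y*(-4) = 8*y)
(D(g(3, 4), 3) + b(h(5, 2)))² = (3*(1 + 3*(-5)) + 8*(5*2))² = (3*(1 - 15) + 8*10)² = (3*(-14) + 80)² = (-42 + 80)² = 38² = 1444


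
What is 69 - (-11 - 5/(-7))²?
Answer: -1803/49 ≈ -36.796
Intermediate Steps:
69 - (-11 - 5/(-7))² = 69 - (-11 - 5*(-⅐))² = 69 - (-11 + 5/7)² = 69 - (-72/7)² = 69 - 1*5184/49 = 69 - 5184/49 = -1803/49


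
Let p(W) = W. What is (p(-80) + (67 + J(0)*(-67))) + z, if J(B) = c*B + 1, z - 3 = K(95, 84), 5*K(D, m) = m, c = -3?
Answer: -301/5 ≈ -60.200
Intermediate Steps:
K(D, m) = m/5
z = 99/5 (z = 3 + (⅕)*84 = 3 + 84/5 = 99/5 ≈ 19.800)
J(B) = 1 - 3*B (J(B) = -3*B + 1 = 1 - 3*B)
(p(-80) + (67 + J(0)*(-67))) + z = (-80 + (67 + (1 - 3*0)*(-67))) + 99/5 = (-80 + (67 + (1 + 0)*(-67))) + 99/5 = (-80 + (67 + 1*(-67))) + 99/5 = (-80 + (67 - 67)) + 99/5 = (-80 + 0) + 99/5 = -80 + 99/5 = -301/5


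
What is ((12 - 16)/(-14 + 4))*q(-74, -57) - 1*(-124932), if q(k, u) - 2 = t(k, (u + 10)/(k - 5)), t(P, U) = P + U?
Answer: 49336858/395 ≈ 1.2490e+5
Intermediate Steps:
q(k, u) = 2 + k + (10 + u)/(-5 + k) (q(k, u) = 2 + (k + (u + 10)/(k - 5)) = 2 + (k + (10 + u)/(-5 + k)) = 2 + k + (10 + u)/(-5 + k))
((12 - 16)/(-14 + 4))*q(-74, -57) - 1*(-124932) = ((12 - 16)/(-14 + 4))*((-57 + (-74)**2 - 3*(-74))/(-5 - 74)) - 1*(-124932) = (-4/(-10))*((-57 + 5476 + 222)/(-79)) + 124932 = (-4*(-1/10))*(-1/79*5641) + 124932 = (2/5)*(-5641/79) + 124932 = -11282/395 + 124932 = 49336858/395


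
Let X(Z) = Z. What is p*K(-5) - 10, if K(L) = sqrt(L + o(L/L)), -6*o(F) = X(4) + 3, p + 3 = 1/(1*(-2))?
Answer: -10 - 7*I*sqrt(222)/12 ≈ -10.0 - 8.6915*I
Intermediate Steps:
p = -7/2 (p = -3 + 1/(1*(-2)) = -3 + 1/(-2) = -3 - 1/2 = -7/2 ≈ -3.5000)
o(F) = -7/6 (o(F) = -(4 + 3)/6 = -1/6*7 = -7/6)
K(L) = sqrt(-7/6 + L) (K(L) = sqrt(L - 7/6) = sqrt(-7/6 + L))
p*K(-5) - 10 = -7*sqrt(-42 + 36*(-5))/12 - 10 = -7*sqrt(-42 - 180)/12 - 10 = -7*sqrt(-222)/12 - 10 = -7*I*sqrt(222)/12 - 10 = -10 - 7*I*sqrt(222)/12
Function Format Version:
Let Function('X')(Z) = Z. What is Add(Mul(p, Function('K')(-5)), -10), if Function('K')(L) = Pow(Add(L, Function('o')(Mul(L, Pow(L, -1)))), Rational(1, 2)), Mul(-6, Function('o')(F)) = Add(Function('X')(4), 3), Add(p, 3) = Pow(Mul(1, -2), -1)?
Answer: Add(-10, Mul(Rational(-7, 12), I, Pow(222, Rational(1, 2)))) ≈ Add(-10.000, Mul(-8.6915, I))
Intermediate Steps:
p = Rational(-7, 2) (p = Add(-3, Pow(Mul(1, -2), -1)) = Add(-3, Pow(-2, -1)) = Add(-3, Rational(-1, 2)) = Rational(-7, 2) ≈ -3.5000)
Function('o')(F) = Rational(-7, 6) (Function('o')(F) = Mul(Rational(-1, 6), Add(4, 3)) = Mul(Rational(-1, 6), 7) = Rational(-7, 6))
Function('K')(L) = Pow(Add(Rational(-7, 6), L), Rational(1, 2)) (Function('K')(L) = Pow(Add(L, Rational(-7, 6)), Rational(1, 2)) = Pow(Add(Rational(-7, 6), L), Rational(1, 2)))
Add(Mul(p, Function('K')(-5)), -10) = Add(Mul(Rational(-7, 2), Mul(Rational(1, 6), Pow(Add(-42, Mul(36, -5)), Rational(1, 2)))), -10) = Add(Mul(Rational(-7, 2), Mul(Rational(1, 6), Pow(Add(-42, -180), Rational(1, 2)))), -10) = Add(Mul(Rational(-7, 2), Mul(Rational(1, 6), Pow(-222, Rational(1, 2)))), -10) = Add(Mul(Rational(-7, 2), Mul(Rational(1, 6), Mul(I, Pow(222, Rational(1, 2))))), -10) = Add(Mul(Rational(-7, 2), Mul(Rational(1, 6), I, Pow(222, Rational(1, 2)))), -10) = Add(Mul(Rational(-7, 12), I, Pow(222, Rational(1, 2))), -10) = Add(-10, Mul(Rational(-7, 12), I, Pow(222, Rational(1, 2))))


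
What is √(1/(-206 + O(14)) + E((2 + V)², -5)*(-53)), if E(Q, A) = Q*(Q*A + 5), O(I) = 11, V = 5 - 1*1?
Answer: √12696547305/195 ≈ 577.84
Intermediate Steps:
V = 4 (V = 5 - 1 = 4)
E(Q, A) = Q*(5 + A*Q) (E(Q, A) = Q*(A*Q + 5) = Q*(5 + A*Q))
√(1/(-206 + O(14)) + E((2 + V)², -5)*(-53)) = √(1/(-206 + 11) + ((2 + 4)²*(5 - 5*(2 + 4)²))*(-53)) = √(1/(-195) + (6²*(5 - 5*6²))*(-53)) = √(-1/195 + (36*(5 - 5*36))*(-53)) = √(-1/195 + (36*(5 - 180))*(-53)) = √(-1/195 + (36*(-175))*(-53)) = √(-1/195 - 6300*(-53)) = √(-1/195 + 333900) = √(65110499/195) = √12696547305/195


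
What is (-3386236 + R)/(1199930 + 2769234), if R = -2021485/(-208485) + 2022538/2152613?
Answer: -303939137570006549/356262254642607804 ≈ -0.85313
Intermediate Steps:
R = 954628745047/89757504261 (R = -2021485*(-1/208485) + 2022538*(1/2152613) = 404297/41697 + 2022538/2152613 = 954628745047/89757504261 ≈ 10.636)
(-3386236 + R)/(1199930 + 2769234) = (-3386236 + 954628745047/89757504261)/(1199930 + 2769234) = -303939137570006549/89757504261/3969164 = -303939137570006549/89757504261*1/3969164 = -303939137570006549/356262254642607804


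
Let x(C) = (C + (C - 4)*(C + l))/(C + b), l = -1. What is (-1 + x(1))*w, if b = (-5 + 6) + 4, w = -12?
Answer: 10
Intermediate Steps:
b = 5 (b = 1 + 4 = 5)
x(C) = (C + (-1 + C)*(-4 + C))/(5 + C) (x(C) = (C + (C - 4)*(C - 1))/(C + 5) = (C + (-4 + C)*(-1 + C))/(5 + C) = (C + (-1 + C)*(-4 + C))/(5 + C))
(-1 + x(1))*w = (-1 + (4 + 1² - 4*1)/(5 + 1))*(-12) = (-1 + (4 + 1 - 4)/6)*(-12) = (-1 + (⅙)*1)*(-12) = (-1 + ⅙)*(-12) = -⅚*(-12) = 10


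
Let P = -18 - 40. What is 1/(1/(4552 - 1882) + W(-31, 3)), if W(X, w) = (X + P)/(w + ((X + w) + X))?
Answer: 74760/118843 ≈ 0.62907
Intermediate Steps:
P = -58
W(X, w) = (-58 + X)/(2*X + 2*w) (W(X, w) = (X - 58)/(w + ((X + w) + X)) = (-58 + X)/(w + (w + 2*X)) = (-58 + X)/(2*X + 2*w))
1/(1/(4552 - 1882) + W(-31, 3)) = 1/(1/(4552 - 1882) + (-29 + (½)*(-31))/(-31 + 3)) = 1/(1/2670 + (-29 - 31/2)/(-28)) = 1/(1/2670 - 1/28*(-89/2)) = 1/(1/2670 + 89/56) = 1/(118843/74760) = 74760/118843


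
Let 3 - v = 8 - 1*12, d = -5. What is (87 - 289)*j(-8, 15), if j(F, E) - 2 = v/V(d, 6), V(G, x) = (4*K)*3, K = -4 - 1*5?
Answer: -21109/54 ≈ -390.91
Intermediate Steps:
K = -9 (K = -4 - 5 = -9)
v = 7 (v = 3 - (8 - 1*12) = 3 - (8 - 12) = 3 - 1*(-4) = 3 + 4 = 7)
V(G, x) = -108 (V(G, x) = (4*(-9))*3 = -36*3 = -108)
j(F, E) = 209/108 (j(F, E) = 2 + 7/(-108) = 2 + 7*(-1/108) = 2 - 7/108 = 209/108)
(87 - 289)*j(-8, 15) = (87 - 289)*(209/108) = -202*209/108 = -21109/54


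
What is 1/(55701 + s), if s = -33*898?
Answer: 1/26067 ≈ 3.8363e-5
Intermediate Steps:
s = -29634
1/(55701 + s) = 1/(55701 - 29634) = 1/26067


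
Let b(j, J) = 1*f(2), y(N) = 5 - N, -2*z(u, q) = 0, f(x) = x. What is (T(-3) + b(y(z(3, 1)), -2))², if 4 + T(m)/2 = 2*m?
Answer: 324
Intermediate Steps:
z(u, q) = 0 (z(u, q) = -½*0 = 0)
T(m) = -8 + 4*m (T(m) = -8 + 2*(2*m) = -8 + 4*m)
b(j, J) = 2 (b(j, J) = 1*2 = 2)
(T(-3) + b(y(z(3, 1)), -2))² = ((-8 + 4*(-3)) + 2)² = ((-8 - 12) + 2)² = (-20 + 2)² = (-18)² = 324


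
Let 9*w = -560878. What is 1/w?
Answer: -9/560878 ≈ -1.6046e-5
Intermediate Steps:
w = -560878/9 (w = (⅑)*(-560878) = -560878/9 ≈ -62320.)
1/w = 1/(-560878/9) = -9/560878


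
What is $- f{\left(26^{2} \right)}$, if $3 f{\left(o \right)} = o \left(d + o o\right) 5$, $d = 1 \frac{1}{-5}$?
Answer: $- \frac{1544578204}{3} \approx -5.1486 \cdot 10^{8}$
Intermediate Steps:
$d = - \frac{1}{5}$ ($d = 1 \left(- \frac{1}{5}\right) = - \frac{1}{5} \approx -0.2$)
$f{\left(o \right)} = \frac{5 o \left(- \frac{1}{5} + o^{2}\right)}{3}$ ($f{\left(o \right)} = \frac{o \left(- \frac{1}{5} + o o\right) 5}{3} = \frac{o \left(- \frac{1}{5} + o^{2}\right) 5}{3} = \frac{5 o \left(- \frac{1}{5} + o^{2}\right)}{3}$)
$- f{\left(26^{2} \right)} = - \frac{26^{2} \left(-1 + 5 \left(26^{2}\right)^{2}\right)}{3} = - \frac{676 \left(-1 + 5 \cdot 676^{2}\right)}{3} = - \frac{676 \left(-1 + 5 \cdot 456976\right)}{3} = - \frac{676 \left(-1 + 2284880\right)}{3} = - \frac{676 \cdot 2284879}{3} = \left(-1\right) \frac{1544578204}{3} = - \frac{1544578204}{3}$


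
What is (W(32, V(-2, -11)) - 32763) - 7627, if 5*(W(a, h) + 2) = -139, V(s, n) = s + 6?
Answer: -202099/5 ≈ -40420.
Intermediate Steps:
V(s, n) = 6 + s
W(a, h) = -149/5 (W(a, h) = -2 + (⅕)*(-139) = -2 - 139/5 = -149/5)
(W(32, V(-2, -11)) - 32763) - 7627 = (-149/5 - 32763) - 7627 = -163964/5 - 7627 = -202099/5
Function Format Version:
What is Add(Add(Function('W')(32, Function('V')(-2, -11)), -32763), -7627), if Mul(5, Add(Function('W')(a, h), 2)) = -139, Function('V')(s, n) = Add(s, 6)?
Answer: Rational(-202099, 5) ≈ -40420.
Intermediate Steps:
Function('V')(s, n) = Add(6, s)
Function('W')(a, h) = Rational(-149, 5) (Function('W')(a, h) = Add(-2, Mul(Rational(1, 5), -139)) = Add(-2, Rational(-139, 5)) = Rational(-149, 5))
Add(Add(Function('W')(32, Function('V')(-2, -11)), -32763), -7627) = Add(Add(Rational(-149, 5), -32763), -7627) = Add(Rational(-163964, 5), -7627) = Rational(-202099, 5)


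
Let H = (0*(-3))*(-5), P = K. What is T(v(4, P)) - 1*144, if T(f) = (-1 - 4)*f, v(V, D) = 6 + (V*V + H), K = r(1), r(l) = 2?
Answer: -254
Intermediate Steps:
K = 2
P = 2
H = 0 (H = 0*(-5) = 0)
v(V, D) = 6 + V² (v(V, D) = 6 + (V*V + 0) = 6 + (V² + 0) = 6 + V²)
T(f) = -5*f
T(v(4, P)) - 1*144 = -5*(6 + 4²) - 1*144 = -5*(6 + 16) - 144 = -5*22 - 144 = -110 - 144 = -254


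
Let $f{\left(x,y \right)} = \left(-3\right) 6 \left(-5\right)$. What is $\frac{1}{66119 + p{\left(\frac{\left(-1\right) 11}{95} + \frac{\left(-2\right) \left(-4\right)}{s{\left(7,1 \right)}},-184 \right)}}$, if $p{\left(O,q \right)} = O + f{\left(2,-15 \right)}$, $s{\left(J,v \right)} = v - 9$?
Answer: $\frac{95}{6289749} \approx 1.5104 \cdot 10^{-5}$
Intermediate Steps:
$f{\left(x,y \right)} = 90$ ($f{\left(x,y \right)} = \left(-18\right) \left(-5\right) = 90$)
$s{\left(J,v \right)} = -9 + v$
$p{\left(O,q \right)} = 90 + O$ ($p{\left(O,q \right)} = O + 90 = 90 + O$)
$\frac{1}{66119 + p{\left(\frac{\left(-1\right) 11}{95} + \frac{\left(-2\right) \left(-4\right)}{s{\left(7,1 \right)}},-184 \right)}} = \frac{1}{66119 + \left(90 + \left(\frac{\left(-1\right) 11}{95} + \frac{\left(-2\right) \left(-4\right)}{-9 + 1}\right)\right)} = \frac{1}{66119 + \left(90 + \left(\left(-11\right) \frac{1}{95} + \frac{8}{-8}\right)\right)} = \frac{1}{66119 + \left(90 + \left(- \frac{11}{95} + 8 \left(- \frac{1}{8}\right)\right)\right)} = \frac{1}{66119 + \left(90 - \frac{106}{95}\right)} = \frac{1}{66119 + \frac{8444}{95}} = \frac{1}{\frac{6289749}{95}} = \frac{95}{6289749}$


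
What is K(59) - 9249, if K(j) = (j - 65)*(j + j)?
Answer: -9957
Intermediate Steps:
K(j) = 2*j*(-65 + j) (K(j) = (-65 + j)*(2*j) = 2*j*(-65 + j))
K(59) - 9249 = 2*59*(-65 + 59) - 9249 = 2*59*(-6) - 9249 = -708 - 9249 = -9957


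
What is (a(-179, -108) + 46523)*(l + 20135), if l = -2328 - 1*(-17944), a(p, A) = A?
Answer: 1659382665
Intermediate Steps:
l = 15616 (l = -2328 + 17944 = 15616)
(a(-179, -108) + 46523)*(l + 20135) = (-108 + 46523)*(15616 + 20135) = 46415*35751 = 1659382665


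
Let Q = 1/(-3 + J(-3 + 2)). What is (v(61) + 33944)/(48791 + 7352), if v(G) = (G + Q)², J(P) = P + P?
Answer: 941016/1403575 ≈ 0.67044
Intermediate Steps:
J(P) = 2*P
Q = -⅕ (Q = 1/(-3 + 2*(-3 + 2)) = 1/(-3 + 2*(-1)) = 1/(-3 - 2) = 1/(-5) = -⅕ ≈ -0.20000)
v(G) = (-⅕ + G)² (v(G) = (G - ⅕)² = (-⅕ + G)²)
(v(61) + 33944)/(48791 + 7352) = ((-1 + 5*61)²/25 + 33944)/(48791 + 7352) = ((-1 + 305)²/25 + 33944)/56143 = ((1/25)*304² + 33944)*(1/56143) = ((1/25)*92416 + 33944)*(1/56143) = (92416/25 + 33944)*(1/56143) = (941016/25)*(1/56143) = 941016/1403575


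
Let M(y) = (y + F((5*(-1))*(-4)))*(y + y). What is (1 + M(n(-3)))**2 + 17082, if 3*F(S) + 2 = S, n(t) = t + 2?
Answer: 17163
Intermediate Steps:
n(t) = 2 + t
F(S) = -2/3 + S/3
M(y) = 2*y*(6 + y) (M(y) = (y + (-2/3 + ((5*(-1))*(-4))/3))*(y + y) = (y + (-2/3 + (-5*(-4))/3))*(2*y) = (y + (-2/3 + (1/3)*20))*(2*y) = (y + (-2/3 + 20/3))*(2*y) = (y + 6)*(2*y) = (6 + y)*(2*y) = 2*y*(6 + y))
(1 + M(n(-3)))**2 + 17082 = (1 + 2*(2 - 3)*(6 + (2 - 3)))**2 + 17082 = (1 + 2*(-1)*(6 - 1))**2 + 17082 = (1 + 2*(-1)*5)**2 + 17082 = (1 - 10)**2 + 17082 = (-9)**2 + 17082 = 81 + 17082 = 17163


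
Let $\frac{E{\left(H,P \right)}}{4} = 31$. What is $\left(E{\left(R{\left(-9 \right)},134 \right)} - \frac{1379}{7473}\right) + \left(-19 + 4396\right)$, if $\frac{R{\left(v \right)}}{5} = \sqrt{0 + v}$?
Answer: $\frac{33634594}{7473} \approx 4500.8$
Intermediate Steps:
$R{\left(v \right)} = 5 \sqrt{v}$ ($R{\left(v \right)} = 5 \sqrt{0 + v} = 5 \sqrt{v}$)
$E{\left(H,P \right)} = 124$ ($E{\left(H,P \right)} = 4 \cdot 31 = 124$)
$\left(E{\left(R{\left(-9 \right)},134 \right)} - \frac{1379}{7473}\right) + \left(-19 + 4396\right) = \left(124 - \frac{1379}{7473}\right) + \left(-19 + 4396\right) = \left(124 - \frac{1379}{7473}\right) + 4377 = \frac{925273}{7473} + 4377 = \frac{33634594}{7473}$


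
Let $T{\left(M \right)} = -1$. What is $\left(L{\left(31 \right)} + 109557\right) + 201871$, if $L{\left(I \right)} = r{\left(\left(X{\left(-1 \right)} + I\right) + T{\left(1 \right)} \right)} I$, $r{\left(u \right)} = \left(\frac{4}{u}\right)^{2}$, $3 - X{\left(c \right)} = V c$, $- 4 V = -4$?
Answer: $\frac{90002816}{289} \approx 3.1143 \cdot 10^{5}$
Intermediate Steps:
$V = 1$ ($V = \left(- \frac{1}{4}\right) \left(-4\right) = 1$)
$X{\left(c \right)} = 3 - c$ ($X{\left(c \right)} = 3 - 1 c = 3 - c$)
$r{\left(u \right)} = \frac{16}{u^{2}}$
$L{\left(I \right)} = \frac{16 I}{\left(3 + I\right)^{2}}$ ($L{\left(I \right)} = \frac{16}{\left(\left(\left(3 - -1\right) + I\right) - 1\right)^{2}} I = \frac{16}{\left(\left(\left(3 + 1\right) + I\right) - 1\right)^{2}} I = \frac{16}{\left(\left(4 + I\right) - 1\right)^{2}} I = \frac{16}{\left(3 + I\right)^{2}} I = \frac{16 I}{\left(3 + I\right)^{2}}$)
$\left(L{\left(31 \right)} + 109557\right) + 201871 = \left(16 \cdot 31 \frac{1}{\left(3 + 31\right)^{2}} + 109557\right) + 201871 = \left(16 \cdot 31 \cdot \frac{1}{1156} + 109557\right) + 201871 = \left(\frac{124}{289} + 109557\right) + 201871 = \frac{31662097}{289} + 201871 = \frac{90002816}{289}$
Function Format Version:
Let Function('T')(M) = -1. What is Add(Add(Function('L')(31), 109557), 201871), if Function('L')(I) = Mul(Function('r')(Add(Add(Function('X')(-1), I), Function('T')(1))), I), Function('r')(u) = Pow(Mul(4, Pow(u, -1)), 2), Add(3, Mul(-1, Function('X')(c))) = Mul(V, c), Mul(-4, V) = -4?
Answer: Rational(90002816, 289) ≈ 3.1143e+5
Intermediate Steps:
V = 1 (V = Mul(Rational(-1, 4), -4) = 1)
Function('X')(c) = Add(3, Mul(-1, c)) (Function('X')(c) = Add(3, Mul(-1, Mul(1, c))) = Add(3, Mul(-1, c)))
Function('r')(u) = Mul(16, Pow(u, -2))
Function('L')(I) = Mul(16, I, Pow(Add(3, I), -2)) (Function('L')(I) = Mul(Mul(16, Pow(Add(Add(Add(3, Mul(-1, -1)), I), -1), -2)), I) = Mul(Mul(16, Pow(Add(Add(Add(3, 1), I), -1), -2)), I) = Mul(Mul(16, Pow(Add(Add(4, I), -1), -2)), I) = Mul(Mul(16, Pow(Add(3, I), -2)), I) = Mul(16, I, Pow(Add(3, I), -2)))
Add(Add(Function('L')(31), 109557), 201871) = Add(Add(Mul(16, 31, Pow(Add(3, 31), -2)), 109557), 201871) = Add(Add(Mul(16, 31, Pow(34, -2)), 109557), 201871) = Add(Add(Mul(16, 31, Rational(1, 1156)), 109557), 201871) = Add(Add(Rational(124, 289), 109557), 201871) = Add(Rational(31662097, 289), 201871) = Rational(90002816, 289)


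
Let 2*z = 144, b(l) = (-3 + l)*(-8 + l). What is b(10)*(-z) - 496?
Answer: -1504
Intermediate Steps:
b(l) = (-8 + l)*(-3 + l)
z = 72 (z = (½)*144 = 72)
b(10)*(-z) - 496 = (24 + 10² - 11*10)*(-1*72) - 496 = (24 + 100 - 110)*(-72) - 496 = 14*(-72) - 496 = -1008 - 496 = -1504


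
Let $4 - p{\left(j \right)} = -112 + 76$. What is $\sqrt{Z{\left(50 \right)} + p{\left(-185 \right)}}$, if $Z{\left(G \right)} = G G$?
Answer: $2 \sqrt{635} \approx 50.398$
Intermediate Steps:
$Z{\left(G \right)} = G^{2}$
$p{\left(j \right)} = 40$ ($p{\left(j \right)} = 4 - \left(-112 + 76\right) = 4 - -36 = 4 + 36 = 40$)
$\sqrt{Z{\left(50 \right)} + p{\left(-185 \right)}} = \sqrt{50^{2} + 40} = \sqrt{2500 + 40} = \sqrt{2540} = 2 \sqrt{635}$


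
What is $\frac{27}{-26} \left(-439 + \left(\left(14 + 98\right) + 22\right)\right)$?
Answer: $\frac{8235}{26} \approx 316.73$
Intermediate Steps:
$\frac{27}{-26} \left(-439 + \left(\left(14 + 98\right) + 22\right)\right) = 27 \left(- \frac{1}{26}\right) \left(-439 + \left(112 + 22\right)\right) = - \frac{27 \left(-439 + 134\right)}{26} = \left(- \frac{27}{26}\right) \left(-305\right) = \frac{8235}{26}$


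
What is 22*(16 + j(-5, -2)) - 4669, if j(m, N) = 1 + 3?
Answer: -4229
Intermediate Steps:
j(m, N) = 4
22*(16 + j(-5, -2)) - 4669 = 22*(16 + 4) - 4669 = 22*20 - 4669 = 440 - 4669 = -4229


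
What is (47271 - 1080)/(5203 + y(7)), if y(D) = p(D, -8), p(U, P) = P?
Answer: 46191/5195 ≈ 8.8914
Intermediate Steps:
y(D) = -8
(47271 - 1080)/(5203 + y(7)) = (47271 - 1080)/(5203 - 8) = 46191/5195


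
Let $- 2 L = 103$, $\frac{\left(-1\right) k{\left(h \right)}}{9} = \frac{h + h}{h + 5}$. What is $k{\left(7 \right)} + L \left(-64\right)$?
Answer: $\frac{6571}{2} \approx 3285.5$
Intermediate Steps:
$k{\left(h \right)} = - \frac{18 h}{5 + h}$ ($k{\left(h \right)} = - 9 \frac{h + h}{h + 5} = - 9 \frac{2 h}{5 + h} = - \frac{18 h}{5 + h}$)
$L = - \frac{103}{2}$ ($L = \left(- \frac{1}{2}\right) 103 = - \frac{103}{2} \approx -51.5$)
$k{\left(7 \right)} + L \left(-64\right) = \left(-18\right) 7 \frac{1}{5 + 7} - -3296 = \left(-18\right) 7 \cdot \frac{1}{12} + 3296 = - \frac{21}{2} + 3296 = \frac{6571}{2}$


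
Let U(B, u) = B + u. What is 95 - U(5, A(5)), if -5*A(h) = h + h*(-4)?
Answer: 87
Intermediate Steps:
A(h) = 3*h/5 (A(h) = -(h + h*(-4))/5 = -(h - 4*h)/5 = -(-3)*h/5 = 3*h/5)
95 - U(5, A(5)) = 95 - (5 + (⅗)*5) = 95 - (5 + 3) = 95 - 1*8 = 95 - 8 = 87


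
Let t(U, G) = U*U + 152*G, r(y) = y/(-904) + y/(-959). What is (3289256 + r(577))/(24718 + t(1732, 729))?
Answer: 570314672933/543629557520 ≈ 1.0491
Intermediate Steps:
r(y) = -1863*y/866936 (r(y) = y*(-1/904) + y*(-1/959) = -y/904 - y/959 = -1863*y/866936)
t(U, G) = U**2 + 152*G
(3289256 + r(577))/(24718 + t(1732, 729)) = (3289256 - 1863/866936*577)/(24718 + (1732**2 + 152*729)) = (3289256 - 1074951/866936)/(24718 + (2999824 + 110808)) = 2851573364665/(866936*(24718 + 3110632)) = (2851573364665/866936)/3135350 = (2851573364665/866936)*(1/3135350) = 570314672933/543629557520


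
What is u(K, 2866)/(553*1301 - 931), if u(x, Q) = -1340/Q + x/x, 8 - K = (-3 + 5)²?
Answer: 109/147091718 ≈ 7.4103e-7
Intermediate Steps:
K = 4 (K = 8 - (-3 + 5)² = 8 - 1*2² = 8 - 1*4 = 8 - 4 = 4)
u(x, Q) = 1 - 1340/Q (u(x, Q) = -1340/Q + 1 = 1 - 1340/Q)
u(K, 2866)/(553*1301 - 931) = ((-1340 + 2866)/2866)/(553*1301 - 931) = ((1/2866)*1526)/(719453 - 931) = (763/1433)/718522 = (763/1433)*(1/718522) = 109/147091718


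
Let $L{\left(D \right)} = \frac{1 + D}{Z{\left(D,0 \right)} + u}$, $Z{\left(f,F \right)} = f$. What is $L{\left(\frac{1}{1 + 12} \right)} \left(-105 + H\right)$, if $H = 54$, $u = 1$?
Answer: $-51$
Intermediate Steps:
$L{\left(D \right)} = 1$ ($L{\left(D \right)} = \frac{1 + D}{D + 1} = \frac{1 + D}{1 + D} = 1$)
$L{\left(\frac{1}{1 + 12} \right)} \left(-105 + H\right) = 1 \left(-105 + 54\right) = 1 \left(-51\right) = -51$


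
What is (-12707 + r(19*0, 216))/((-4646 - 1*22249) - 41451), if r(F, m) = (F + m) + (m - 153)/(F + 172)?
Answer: 2148389/11755512 ≈ 0.18276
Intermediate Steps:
r(F, m) = F + m + (-153 + m)/(172 + F) (r(F, m) = (F + m) + (-153 + m)/(172 + F) = F + m + (-153 + m)/(172 + F))
(-12707 + r(19*0, 216))/((-4646 - 1*22249) - 41451) = (-12707 + (-153 + (19*0)² + 172*(19*0) + 173*216 + (19*0)*216)/(172 + 19*0))/((-4646 - 1*22249) - 41451) = (-12707 + (-153 + 0² + 172*0 + 37368 + 0*216)/(172 + 0))/((-4646 - 22249) - 41451) = (-12707 + (-153 + 0 + 0 + 37368 + 0)/172)/(-26895 - 41451) = (-12707 + (1/172)*37215)/(-68346) = (-12707 + 37215/172)*(-1/68346) = -2148389/172*(-1/68346) = 2148389/11755512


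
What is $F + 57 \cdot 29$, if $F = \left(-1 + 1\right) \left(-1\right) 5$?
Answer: $1653$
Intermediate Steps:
$F = 0$ ($F = 0 \left(-1\right) 5 = 0 \cdot 5 = 0$)
$F + 57 \cdot 29 = 0 + 57 \cdot 29 = 0 + 1653 = 1653$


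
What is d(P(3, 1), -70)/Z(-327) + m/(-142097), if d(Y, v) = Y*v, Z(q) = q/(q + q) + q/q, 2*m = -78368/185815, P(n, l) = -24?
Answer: 29572204580784/26403754055 ≈ 1120.0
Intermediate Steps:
m = -39184/185815 (m = (-78368/185815)/2 = (-78368*1/185815)/2 = (½)*(-78368/185815) = -39184/185815 ≈ -0.21088)
Z(q) = 3/2 (Z(q) = q/((2*q)) + 1 = q*(1/(2*q)) + 1 = ½ + 1 = 3/2)
d(P(3, 1), -70)/Z(-327) + m/(-142097) = (-24*(-70))/(3/2) - 39184/185815/(-142097) = 1680*(⅔) - 39184/185815*(-1/142097) = 1120 + 39184/26403754055 = 29572204580784/26403754055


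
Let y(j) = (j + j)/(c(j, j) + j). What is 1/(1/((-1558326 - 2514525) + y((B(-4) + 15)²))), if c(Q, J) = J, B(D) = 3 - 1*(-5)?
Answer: -4072850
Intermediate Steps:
B(D) = 8 (B(D) = 3 + 5 = 8)
y(j) = 1 (y(j) = (j + j)/(j + j) = (2*j)/((2*j)) = (2*j)*(1/(2*j)) = 1)
1/(1/((-1558326 - 2514525) + y((B(-4) + 15)²))) = 1/(1/((-1558326 - 2514525) + 1)) = 1/(1/(-4072851 + 1)) = 1/(1/(-4072850)) = 1/(-1/4072850) = -4072850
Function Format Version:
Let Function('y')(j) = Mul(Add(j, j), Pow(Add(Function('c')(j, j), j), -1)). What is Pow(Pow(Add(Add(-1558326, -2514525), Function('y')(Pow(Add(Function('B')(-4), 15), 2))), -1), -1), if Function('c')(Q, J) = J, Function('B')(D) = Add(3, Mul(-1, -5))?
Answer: -4072850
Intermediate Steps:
Function('B')(D) = 8 (Function('B')(D) = Add(3, 5) = 8)
Function('y')(j) = 1 (Function('y')(j) = Mul(Add(j, j), Pow(Add(j, j), -1)) = Mul(Mul(2, j), Pow(Mul(2, j), -1)) = Mul(Mul(2, j), Mul(Rational(1, 2), Pow(j, -1))) = 1)
Pow(Pow(Add(Add(-1558326, -2514525), Function('y')(Pow(Add(Function('B')(-4), 15), 2))), -1), -1) = Pow(Pow(Add(Add(-1558326, -2514525), 1), -1), -1) = Pow(Pow(Add(-4072851, 1), -1), -1) = Pow(Pow(-4072850, -1), -1) = Pow(Rational(-1, 4072850), -1) = -4072850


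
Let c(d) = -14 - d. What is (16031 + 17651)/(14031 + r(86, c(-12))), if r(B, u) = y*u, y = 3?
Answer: 3062/1275 ≈ 2.4016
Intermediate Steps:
r(B, u) = 3*u
(16031 + 17651)/(14031 + r(86, c(-12))) = (16031 + 17651)/(14031 + 3*(-14 - 1*(-12))) = 33682/(14031 + 3*(-14 + 12)) = 33682/(14031 + 3*(-2)) = 33682/(14031 - 6) = 33682/14025 = 33682*(1/14025) = 3062/1275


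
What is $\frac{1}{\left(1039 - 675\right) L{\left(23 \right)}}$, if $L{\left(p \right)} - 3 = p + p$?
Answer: $\frac{1}{17836} \approx 5.6066 \cdot 10^{-5}$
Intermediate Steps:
$L{\left(p \right)} = 3 + 2 p$ ($L{\left(p \right)} = 3 + \left(p + p\right) = 3 + 2 p$)
$\frac{1}{\left(1039 - 675\right) L{\left(23 \right)}} = \frac{1}{\left(1039 - 675\right) \left(3 + 2 \cdot 23\right)} = \frac{1}{364 \left(3 + 46\right)} = \frac{1}{364 \cdot 49} = \frac{1}{17836}$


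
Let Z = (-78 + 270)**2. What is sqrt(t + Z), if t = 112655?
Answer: sqrt(149519) ≈ 386.68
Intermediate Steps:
Z = 36864 (Z = 192**2 = 36864)
sqrt(t + Z) = sqrt(112655 + 36864) = sqrt(149519)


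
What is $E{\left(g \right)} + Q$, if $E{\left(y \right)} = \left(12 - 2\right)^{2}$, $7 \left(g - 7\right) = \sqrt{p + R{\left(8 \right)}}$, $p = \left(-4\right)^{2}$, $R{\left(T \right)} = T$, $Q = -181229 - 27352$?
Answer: $-208481$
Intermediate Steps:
$Q = -208581$ ($Q = -181229 - 27352 = -208581$)
$p = 16$
$g = 7 + \frac{2 \sqrt{6}}{7}$ ($g = 7 + \frac{\sqrt{16 + 8}}{7} = 7 + \frac{\sqrt{24}}{7} = 7 + \frac{2 \sqrt{6}}{7} \approx 7.6999$)
$E{\left(y \right)} = 100$ ($E{\left(y \right)} = 10^{2} = 100$)
$E{\left(g \right)} + Q = 100 - 208581 = -208481$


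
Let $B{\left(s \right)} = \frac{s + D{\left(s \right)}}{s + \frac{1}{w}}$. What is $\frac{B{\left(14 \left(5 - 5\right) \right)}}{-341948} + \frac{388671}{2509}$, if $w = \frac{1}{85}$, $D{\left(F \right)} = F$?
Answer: $\frac{388671}{2509} \approx 154.91$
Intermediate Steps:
$w = \frac{1}{85} \approx 0.011765$
$B{\left(s \right)} = \frac{2 s}{85 + s}$ ($B{\left(s \right)} = \frac{s + s}{s + \frac{1}{\frac{1}{85}}} = \frac{2 s}{s + 85} = \frac{2 s}{85 + s}$)
$\frac{B{\left(14 \left(5 - 5\right) \right)}}{-341948} + \frac{388671}{2509} = \frac{2 \cdot 14 \left(5 - 5\right) \frac{1}{85 + 14 \left(5 - 5\right)}}{-341948} + \frac{388671}{2509} = \frac{2 \cdot 14 \cdot 0}{85 + 14 \cdot 0} \left(- \frac{1}{341948}\right) + 388671 \cdot \frac{1}{2509} = 2 \cdot 0 \frac{1}{85 + 0} \left(- \frac{1}{341948}\right) + \frac{388671}{2509} = 2 \cdot 0 \cdot \frac{1}{85} \left(- \frac{1}{341948}\right) + \frac{388671}{2509} = 0 \left(- \frac{1}{341948}\right) + \frac{388671}{2509} = 0 + \frac{388671}{2509} = \frac{388671}{2509}$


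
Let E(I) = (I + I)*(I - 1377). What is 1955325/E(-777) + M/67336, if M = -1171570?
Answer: -39478658770/2347863231 ≈ -16.815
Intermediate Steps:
E(I) = 2*I*(-1377 + I) (E(I) = (2*I)*(-1377 + I) = 2*I*(-1377 + I))
1955325/E(-777) + M/67336 = 1955325/((2*(-777)*(-1377 - 777))) - 1171570/67336 = 1955325/((2*(-777)*(-2154))) - 1171570*1/67336 = 1955325/3347316 - 585785/33668 = 1955325*(1/3347316) - 585785/33668 = 651775/1115772 - 585785/33668 = -39478658770/2347863231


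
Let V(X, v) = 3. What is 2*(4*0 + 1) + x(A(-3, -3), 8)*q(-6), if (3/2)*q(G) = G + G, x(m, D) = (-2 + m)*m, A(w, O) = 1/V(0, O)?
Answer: 58/9 ≈ 6.4444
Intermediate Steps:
A(w, O) = ⅓ (A(w, O) = 1/3 = ⅓)
x(m, D) = m*(-2 + m)
q(G) = 4*G/3 (q(G) = 2*(G + G)/3 = 2*(2*G)/3 = 4*G/3)
2*(4*0 + 1) + x(A(-3, -3), 8)*q(-6) = 2*(4*0 + 1) + ((-2 + ⅓)/3)*((4/3)*(-6)) = 2*(0 + 1) + ((⅓)*(-5/3))*(-8) = 2*1 - 5/9*(-8) = 2 + 40/9 = 58/9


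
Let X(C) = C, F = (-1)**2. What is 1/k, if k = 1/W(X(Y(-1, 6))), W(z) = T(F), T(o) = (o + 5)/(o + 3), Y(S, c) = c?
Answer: 3/2 ≈ 1.5000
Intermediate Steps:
F = 1
T(o) = (5 + o)/(3 + o)
W(z) = 3/2 (W(z) = (5 + 1)/(3 + 1) = 6/4 = (1/4)*6 = 3/2)
k = 2/3 (k = 1/(3/2) = 2/3 ≈ 0.66667)
1/k = 1/(2/3) = 3/2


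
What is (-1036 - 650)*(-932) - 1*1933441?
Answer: -362089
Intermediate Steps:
(-1036 - 650)*(-932) - 1*1933441 = -1686*(-932) - 1933441 = 1571352 - 1933441 = -362089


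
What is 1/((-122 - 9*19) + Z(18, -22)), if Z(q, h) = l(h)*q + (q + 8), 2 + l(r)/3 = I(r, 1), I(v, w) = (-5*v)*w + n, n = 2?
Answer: 1/5673 ≈ 0.00017627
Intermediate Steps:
I(v, w) = 2 - 5*v*w (I(v, w) = (-5*v)*w + 2 = -5*v*w + 2 = 2 - 5*v*w)
l(r) = -15*r (l(r) = -6 + 3*(2 - 5*r*1) = -6 + 3*(2 - 5*r) = -6 + (6 - 15*r) = -15*r)
Z(q, h) = 8 + q - 15*h*q (Z(q, h) = (-15*h)*q + (q + 8) = -15*h*q + (8 + q) = 8 + q - 15*h*q)
1/((-122 - 9*19) + Z(18, -22)) = 1/((-122 - 9*19) + (8 + 18 - 15*(-22)*18)) = 1/((-122 - 1*171) + (8 + 18 + 5940)) = 1/((-122 - 171) + 5966) = 1/(-293 + 5966) = 1/5673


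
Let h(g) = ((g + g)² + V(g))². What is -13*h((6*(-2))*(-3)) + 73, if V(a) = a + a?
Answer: -359131895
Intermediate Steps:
V(a) = 2*a
h(g) = (2*g + 4*g²)² (h(g) = ((g + g)² + 2*g)² = ((2*g)² + 2*g)² = (4*g² + 2*g)² = (2*g + 4*g²)²)
-13*h((6*(-2))*(-3)) + 73 = -52*((6*(-2))*(-3))²*(1 + 2*((6*(-2))*(-3)))² + 73 = -52*(-12*(-3))²*(1 + 2*(-12*(-3)))² + 73 = -52*36²*(1 + 2*36)² + 73 = -52*1296*(1 + 72)² + 73 = -52*1296*73² + 73 = -52*1296*5329 + 73 = -13*27625536 + 73 = -359131968 + 73 = -359131895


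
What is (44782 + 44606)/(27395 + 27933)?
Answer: 1719/1064 ≈ 1.6156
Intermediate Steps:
(44782 + 44606)/(27395 + 27933) = 89388/55328 = 89388*(1/55328) = 1719/1064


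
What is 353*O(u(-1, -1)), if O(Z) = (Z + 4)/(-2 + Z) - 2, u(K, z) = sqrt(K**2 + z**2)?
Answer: -2471 - 1059*sqrt(2) ≈ -3968.7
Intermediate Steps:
O(Z) = -2 + (4 + Z)/(-2 + Z) (O(Z) = (4 + Z)/(-2 + Z) - 2 = -2 + (4 + Z)/(-2 + Z))
353*O(u(-1, -1)) = 353*((8 - sqrt((-1)**2 + (-1)**2))/(-2 + sqrt((-1)**2 + (-1)**2))) = 353*((8 - sqrt(1 + 1))/(-2 + sqrt(1 + 1))) = 353*((8 - sqrt(2))/(-2 + sqrt(2))) = 353*(8 - sqrt(2))/(-2 + sqrt(2))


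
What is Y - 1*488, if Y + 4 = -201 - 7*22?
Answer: -847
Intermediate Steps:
Y = -359 (Y = -4 + (-201 - 7*22) = -4 + (-201 - 1*154) = -4 + (-201 - 154) = -4 - 355 = -359)
Y - 1*488 = -359 - 1*488 = -359 - 488 = -847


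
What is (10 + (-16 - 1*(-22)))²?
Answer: 256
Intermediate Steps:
(10 + (-16 - 1*(-22)))² = (10 + (-16 + 22))² = (10 + 6)² = 16² = 256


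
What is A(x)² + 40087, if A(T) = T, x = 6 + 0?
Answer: 40123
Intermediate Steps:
x = 6
A(x)² + 40087 = 6² + 40087 = 36 + 40087 = 40123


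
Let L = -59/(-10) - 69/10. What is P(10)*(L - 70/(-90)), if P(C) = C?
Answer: -20/9 ≈ -2.2222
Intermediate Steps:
L = -1 (L = -59*(-⅒) - 69*⅒ = 59/10 - 69/10 = -1)
P(10)*(L - 70/(-90)) = 10*(-1 - 70/(-90)) = 10*(-1 - 70*(-1/90)) = 10*(-1 + 7/9) = 10*(-2/9) = -20/9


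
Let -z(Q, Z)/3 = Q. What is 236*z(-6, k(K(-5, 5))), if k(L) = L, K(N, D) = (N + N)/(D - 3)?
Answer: 4248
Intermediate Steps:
K(N, D) = 2*N/(-3 + D) (K(N, D) = (2*N)/(-3 + D) = 2*N/(-3 + D))
z(Q, Z) = -3*Q
236*z(-6, k(K(-5, 5))) = 236*(-3*(-6)) = 236*18 = 4248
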